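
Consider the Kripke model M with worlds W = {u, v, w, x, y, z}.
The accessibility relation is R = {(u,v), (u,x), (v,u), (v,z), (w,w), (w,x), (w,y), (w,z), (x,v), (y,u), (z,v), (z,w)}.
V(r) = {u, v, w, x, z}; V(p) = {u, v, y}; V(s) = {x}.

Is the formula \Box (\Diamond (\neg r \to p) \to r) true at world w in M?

No

At w: \Box (\Diamond (\neg r \to p) \to r) requires \Diamond (\neg r \to p) \to r at every successor {w, x, y, z}.
  \Diamond (\neg r \to p) \to r fails at y, so \Box (\Diamond (\neg r \to p) \to r) is false at w.
    At y: \Diamond (\neg r \to p) is true, r is false, so \Diamond (\neg r \to p) \to r is false.
      At y: \Diamond (\neg r \to p) requires \neg r \to p at some successor in {u}.
        \neg r \to p holds at u, so \Diamond (\neg r \to p) is true at y.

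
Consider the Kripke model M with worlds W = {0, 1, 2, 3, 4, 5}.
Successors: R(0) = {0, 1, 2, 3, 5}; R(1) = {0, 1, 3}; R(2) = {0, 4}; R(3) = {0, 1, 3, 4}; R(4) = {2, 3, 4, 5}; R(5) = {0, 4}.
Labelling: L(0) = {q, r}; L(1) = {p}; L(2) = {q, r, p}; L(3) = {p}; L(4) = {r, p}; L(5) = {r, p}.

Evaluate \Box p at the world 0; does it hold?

At 0: \Box p requires p at every successor {0, 1, 2, 3, 5}.
  p fails at 0, so \Box p is false at 0.

No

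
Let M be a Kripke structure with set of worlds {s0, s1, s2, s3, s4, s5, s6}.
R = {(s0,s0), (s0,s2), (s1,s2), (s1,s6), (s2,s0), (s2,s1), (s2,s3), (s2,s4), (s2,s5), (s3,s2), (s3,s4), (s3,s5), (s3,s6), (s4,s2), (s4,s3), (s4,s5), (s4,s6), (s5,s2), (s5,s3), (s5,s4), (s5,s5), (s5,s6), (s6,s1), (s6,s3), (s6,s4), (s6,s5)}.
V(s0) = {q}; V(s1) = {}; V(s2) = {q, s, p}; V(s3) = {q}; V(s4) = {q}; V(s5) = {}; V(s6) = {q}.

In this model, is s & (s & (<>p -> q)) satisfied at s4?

No

At s4: s is false, s & (<>p -> q) is false, so s & (s & (<>p -> q)) is false.
  At s4: s is false, <>p -> q is true, so s & (<>p -> q) is false.
    At s4: <>p is true, q is true, so <>p -> q is true.
      At s4: <>p requires p at some successor in {s2, s3, s5, s6}.
        p holds at s2, so <>p is true at s4.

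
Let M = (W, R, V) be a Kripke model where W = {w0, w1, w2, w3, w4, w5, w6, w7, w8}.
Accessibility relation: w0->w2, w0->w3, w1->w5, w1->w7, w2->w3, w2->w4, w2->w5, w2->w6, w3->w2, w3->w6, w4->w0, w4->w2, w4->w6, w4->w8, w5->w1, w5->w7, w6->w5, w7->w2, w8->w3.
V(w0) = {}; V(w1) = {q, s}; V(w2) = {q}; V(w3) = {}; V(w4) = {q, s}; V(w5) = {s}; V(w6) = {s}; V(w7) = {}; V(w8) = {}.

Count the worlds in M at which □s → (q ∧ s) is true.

8

Let φ = □s → (q ∧ s). Evaluate φ at each world:
  w0 (successors {w2, w3}): φ is true.
  w1 (successors {w5, w7}): φ is true.
  w2 (successors {w3, w4, w5, w6}): φ is true.
  w3 (successors {w2, w6}): φ is true.
  w4 (successors {w0, w2, w6, w8}): φ is true.
  w5 (successors {w1, w7}): φ is true.
  w6 (successors {w5}): φ is false.
  w7 (successors {w2}): φ is true.
  w8 (successors {w3}): φ is true.
For instance, at w7:
  At w7: □s is false, q ∧ s is false, so □s → (q ∧ s) is true.
    At w7: □s requires s at every successor {w2}.
      s fails at w2, so □s is false at w7.
Satisfying worlds: {w0, w1, w2, w3, w4, w5, w7, w8}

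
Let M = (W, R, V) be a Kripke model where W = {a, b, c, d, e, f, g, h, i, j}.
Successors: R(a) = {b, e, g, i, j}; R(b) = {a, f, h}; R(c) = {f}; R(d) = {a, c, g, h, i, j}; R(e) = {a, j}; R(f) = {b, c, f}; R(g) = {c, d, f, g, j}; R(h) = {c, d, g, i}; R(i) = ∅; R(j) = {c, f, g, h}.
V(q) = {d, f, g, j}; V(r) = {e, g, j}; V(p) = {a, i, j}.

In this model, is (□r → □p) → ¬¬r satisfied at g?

Yes

Recall that □ψ holds at a world iff ψ holds at every accessible world, and ◇ψ holds iff ψ holds at some accessible world.
At g: □r → □p is true, ¬¬r is true, so (□r → □p) → ¬¬r is true.
  At g: □r is false, □p is false, so □r → □p is true.
    At g: □r requires r at every successor {c, d, f, g, j}.
      r fails at c, so □r is false at g.
    At g: □p requires p at every successor {c, d, f, g, j}.
      p fails at c, so □p is false at g.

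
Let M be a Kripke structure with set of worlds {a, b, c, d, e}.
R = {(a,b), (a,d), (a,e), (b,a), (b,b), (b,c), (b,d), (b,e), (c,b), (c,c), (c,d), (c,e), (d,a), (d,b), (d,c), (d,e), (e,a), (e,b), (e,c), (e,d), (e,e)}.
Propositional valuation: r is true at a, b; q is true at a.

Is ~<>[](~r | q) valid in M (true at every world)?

Yes

Let φ = ~<>[](~r | q). Evaluate φ at each world:
  a (successors {b, d, e}): φ is true.
  b (successors {a, b, c, d, e}): φ is true.
  c (successors {b, c, d, e}): φ is true.
  d (successors {a, b, c, e}): φ is true.
  e (successors {a, b, c, d, e}): φ is true.
For instance, at c:
  At c: <>[](~r | q) is false, so ~<>[](~r | q) is true.
    At c: <>[](~r | q) requires [](~r | q) at some successor in {b, c, d, e}.
      At b: [](~r | q) is false.
      At c: [](~r | q) is false.
      At d: [](~r | q) is false.
      At e: [](~r | q) is false.
    So <>[](~r | q) is false at c.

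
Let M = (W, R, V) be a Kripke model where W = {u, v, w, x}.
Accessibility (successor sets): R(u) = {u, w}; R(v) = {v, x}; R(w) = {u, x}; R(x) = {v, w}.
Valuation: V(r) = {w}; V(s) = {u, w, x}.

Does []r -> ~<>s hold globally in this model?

Let φ = []r -> ~<>s. Evaluate φ at each world:
  u (successors {u, w}): φ is true.
  v (successors {v, x}): φ is true.
  w (successors {u, x}): φ is true.
  x (successors {v, w}): φ is true.
For instance, at x:
  At x: []r is false, ~<>s is false, so []r -> ~<>s is true.
    At x: []r requires r at every successor {v, w}.
      r fails at v, so []r is false at x.
    At x: <>s is true, so ~<>s is false.
      At x: <>s requires s at some successor in {v, w}.
        s holds at w, so <>s is true at x.

Yes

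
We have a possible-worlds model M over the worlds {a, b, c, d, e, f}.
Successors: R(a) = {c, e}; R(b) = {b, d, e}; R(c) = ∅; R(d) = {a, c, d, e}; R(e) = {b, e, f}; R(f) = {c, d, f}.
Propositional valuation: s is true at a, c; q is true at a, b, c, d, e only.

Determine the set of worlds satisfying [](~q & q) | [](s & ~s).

c

Recall that []ψ holds at a world iff ψ holds at every accessible world, and <>ψ holds iff ψ holds at some accessible world.
Let φ = [](~q & q) | [](s & ~s). Evaluate φ at each world:
  a (successors {c, e}): φ is false.
  b (successors {b, d, e}): φ is false.
  c (successors ∅): φ is true.
  d (successors {a, c, d, e}): φ is false.
  e (successors {b, e, f}): φ is false.
  f (successors {c, d, f}): φ is false.
For instance, at f:
  At f: [](~q & q) is false, [](s & ~s) is false, so [](~q & q) | [](s & ~s) is false.
    At f: [](~q & q) requires ~q & q at every successor {c, d, f}.
      ~q & q fails at c, so [](~q & q) is false at f.
    At f: [](s & ~s) requires s & ~s at every successor {c, d, f}.
      s & ~s fails at c, so [](s & ~s) is false at f.
Satisfying worlds: {c}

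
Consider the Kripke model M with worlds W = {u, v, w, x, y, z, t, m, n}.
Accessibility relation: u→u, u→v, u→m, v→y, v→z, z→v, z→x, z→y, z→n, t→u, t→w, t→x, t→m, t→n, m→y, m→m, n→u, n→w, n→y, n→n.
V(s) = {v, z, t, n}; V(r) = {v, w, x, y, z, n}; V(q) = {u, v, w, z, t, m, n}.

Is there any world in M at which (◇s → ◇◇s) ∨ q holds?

Let φ = (◇s → ◇◇s) ∨ q. Evaluate φ at each world:
  u (successors {u, v, m}): φ is true.
  v (successors {y, z}): φ is true.
  w (successors ∅): φ is true.
  x (successors ∅): φ is true.
  y (successors ∅): φ is true.
  z (successors {v, x, y, n}): φ is true.
  t (successors {u, w, x, m, n}): φ is true.
  m (successors {y, m}): φ is true.
  n (successors {u, w, y, n}): φ is true.
Detail at u (witness):
  At u: ◇s → ◇◇s is true, q is true, so (◇s → ◇◇s) ∨ q is true.
    At u: ◇s is true, ◇◇s is true, so ◇s → ◇◇s is true.
      At u: ◇s requires s at some successor in {u, v, m}.
        s holds at v, so ◇s is true at u.
      At u: ◇◇s requires ◇s at some successor in {u, v, m}.
        ◇s holds at u, so ◇◇s is true at u.

Yes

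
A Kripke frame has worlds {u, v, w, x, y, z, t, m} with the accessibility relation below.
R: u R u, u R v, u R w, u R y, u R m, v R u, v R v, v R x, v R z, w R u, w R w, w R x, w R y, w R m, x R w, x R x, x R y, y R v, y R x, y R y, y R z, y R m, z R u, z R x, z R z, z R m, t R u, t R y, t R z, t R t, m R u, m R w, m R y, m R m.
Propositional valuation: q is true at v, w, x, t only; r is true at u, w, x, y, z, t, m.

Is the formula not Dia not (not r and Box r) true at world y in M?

At y: Dia not (not r and Box r) is true, so not Dia not (not r and Box r) is false.
  At y: Dia not (not r and Box r) requires not (not r and Box r) at some successor in {v, x, y, z, m}.
    not (not r and Box r) holds at v, so Dia not (not r and Box r) is true at y.
      At v: not r and Box r is false, so not (not r and Box r) is true.

No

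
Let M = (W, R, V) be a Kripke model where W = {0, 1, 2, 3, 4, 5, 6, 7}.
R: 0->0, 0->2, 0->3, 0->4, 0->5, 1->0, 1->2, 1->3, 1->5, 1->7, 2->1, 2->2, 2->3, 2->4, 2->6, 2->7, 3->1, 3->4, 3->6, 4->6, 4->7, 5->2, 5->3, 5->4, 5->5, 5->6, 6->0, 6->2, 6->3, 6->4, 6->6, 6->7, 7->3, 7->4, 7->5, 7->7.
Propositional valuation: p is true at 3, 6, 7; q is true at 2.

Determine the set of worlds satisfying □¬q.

3, 4, 7

Recall that □ψ holds at a world iff ψ holds at every accessible world, and ◇ψ holds iff ψ holds at some accessible world.
Let φ = □¬q. Evaluate φ at each world:
  0 (successors {0, 2, 3, 4, 5}): φ is false.
  1 (successors {0, 2, 3, 5, 7}): φ is false.
  2 (successors {1, 2, 3, 4, 6, 7}): φ is false.
  3 (successors {1, 4, 6}): φ is true.
  4 (successors {6, 7}): φ is true.
  5 (successors {2, 3, 4, 5, 6}): φ is false.
  6 (successors {0, 2, 3, 4, 6, 7}): φ is false.
  7 (successors {3, 4, 5, 7}): φ is true.
For instance, at 2:
  At 2: □¬q requires ¬q at every successor {1, 2, 3, 4, 6, 7}.
    ¬q fails at 2, so □¬q is false at 2.
Satisfying worlds: {3, 4, 7}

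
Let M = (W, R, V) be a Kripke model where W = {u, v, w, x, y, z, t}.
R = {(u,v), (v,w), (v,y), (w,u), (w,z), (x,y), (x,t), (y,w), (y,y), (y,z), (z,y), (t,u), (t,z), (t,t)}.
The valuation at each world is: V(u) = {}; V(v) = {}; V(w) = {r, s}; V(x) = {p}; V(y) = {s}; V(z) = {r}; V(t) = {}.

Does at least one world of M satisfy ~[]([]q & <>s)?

Yes

Let φ = ~[]([]q & <>s). Evaluate φ at each world:
  u (successors {v}): φ is true.
  v (successors {w, y}): φ is true.
  w (successors {u, z}): φ is true.
  x (successors {y, t}): φ is true.
  y (successors {w, y, z}): φ is true.
  z (successors {y}): φ is true.
  t (successors {u, z, t}): φ is true.
Detail at u (witness):
  At u: []([]q & <>s) is false, so ~[]([]q & <>s) is true.
    At u: []([]q & <>s) requires []q & <>s at every successor {v}.
      []q & <>s fails at v, so []([]q & <>s) is false at u.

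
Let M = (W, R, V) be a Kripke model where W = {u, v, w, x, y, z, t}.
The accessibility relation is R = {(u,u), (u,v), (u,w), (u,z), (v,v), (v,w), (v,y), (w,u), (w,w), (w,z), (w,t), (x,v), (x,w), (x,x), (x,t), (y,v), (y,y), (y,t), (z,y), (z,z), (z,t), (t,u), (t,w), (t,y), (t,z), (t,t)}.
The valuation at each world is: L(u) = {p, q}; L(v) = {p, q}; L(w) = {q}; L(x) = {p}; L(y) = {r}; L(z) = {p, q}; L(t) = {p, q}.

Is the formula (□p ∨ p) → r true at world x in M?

Recall that □ψ holds at a world iff ψ holds at every accessible world, and ◇ψ holds iff ψ holds at some accessible world.
At x: □p ∨ p is true, r is false, so (□p ∨ p) → r is false.
  At x: □p is false, p is true, so □p ∨ p is true.
    At x: □p requires p at every successor {v, w, x, t}.
      p fails at w, so □p is false at x.

No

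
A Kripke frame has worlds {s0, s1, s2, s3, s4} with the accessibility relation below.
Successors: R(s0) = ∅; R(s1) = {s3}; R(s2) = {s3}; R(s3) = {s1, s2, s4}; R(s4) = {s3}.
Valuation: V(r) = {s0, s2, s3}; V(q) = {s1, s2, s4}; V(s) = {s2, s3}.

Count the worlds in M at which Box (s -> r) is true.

5

Let φ = Box (s -> r). Evaluate φ at each world:
  s0 (successors ∅): φ is true.
  s1 (successors {s3}): φ is true.
  s2 (successors {s3}): φ is true.
  s3 (successors {s1, s2, s4}): φ is true.
  s4 (successors {s3}): φ is true.
For instance, at s4:
  At s4: Box (s -> r) requires s -> r at every successor {s3}.
    At s3: s -> r is true.
  So Box (s -> r) is true at s4.
Satisfying worlds: {s0, s1, s2, s3, s4}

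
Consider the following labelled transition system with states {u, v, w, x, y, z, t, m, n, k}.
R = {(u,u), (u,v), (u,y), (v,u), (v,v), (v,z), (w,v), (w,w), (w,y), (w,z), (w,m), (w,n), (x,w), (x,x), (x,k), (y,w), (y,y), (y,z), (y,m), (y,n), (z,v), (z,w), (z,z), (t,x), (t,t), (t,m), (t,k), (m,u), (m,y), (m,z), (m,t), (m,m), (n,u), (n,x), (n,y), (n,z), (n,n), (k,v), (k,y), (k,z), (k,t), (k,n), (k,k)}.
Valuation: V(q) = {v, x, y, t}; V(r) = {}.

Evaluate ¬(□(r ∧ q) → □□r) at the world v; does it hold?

At v: □(r ∧ q) → □□r is true, so ¬(□(r ∧ q) → □□r) is false.
  At v: □(r ∧ q) is false, □□r is false, so □(r ∧ q) → □□r is true.
    At v: □(r ∧ q) requires r ∧ q at every successor {u, v, z}.
      r ∧ q fails at u, so □(r ∧ q) is false at v.
    At v: □□r requires □r at every successor {u, v, z}.
      □r fails at u, so □□r is false at v.

No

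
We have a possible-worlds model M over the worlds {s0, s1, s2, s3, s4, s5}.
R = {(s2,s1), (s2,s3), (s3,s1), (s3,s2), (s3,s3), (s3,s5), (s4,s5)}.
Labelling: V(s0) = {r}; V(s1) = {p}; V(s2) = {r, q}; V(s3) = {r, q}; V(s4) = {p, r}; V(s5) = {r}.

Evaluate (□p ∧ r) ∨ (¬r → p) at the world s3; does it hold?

Yes

At s3: □p ∧ r is false, ¬r → p is true, so (□p ∧ r) ∨ (¬r → p) is true.
  At s3: □p is false, r is true, so □p ∧ r is false.
    At s3: □p requires p at every successor {s1, s2, s3, s5}.
      p fails at s2, so □p is false at s3.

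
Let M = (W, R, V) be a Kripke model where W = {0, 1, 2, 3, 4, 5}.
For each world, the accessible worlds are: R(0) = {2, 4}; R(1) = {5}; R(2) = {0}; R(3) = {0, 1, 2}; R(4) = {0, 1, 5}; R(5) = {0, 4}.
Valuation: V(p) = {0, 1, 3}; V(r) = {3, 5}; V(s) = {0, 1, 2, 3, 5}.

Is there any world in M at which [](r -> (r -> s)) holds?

Recall that []ψ holds at a world iff ψ holds at every accessible world, and <>ψ holds iff ψ holds at some accessible world.
Let φ = [](r -> (r -> s)). Evaluate φ at each world:
  0 (successors {2, 4}): φ is true.
  1 (successors {5}): φ is true.
  2 (successors {0}): φ is true.
  3 (successors {0, 1, 2}): φ is true.
  4 (successors {0, 1, 5}): φ is true.
  5 (successors {0, 4}): φ is true.
Detail at 0 (witness):
  At 0: [](r -> (r -> s)) requires r -> (r -> s) at every successor {2, 4}.
    At 2: r -> (r -> s) is true.
    At 4: r -> (r -> s) is true.
  So [](r -> (r -> s)) is true at 0.

Yes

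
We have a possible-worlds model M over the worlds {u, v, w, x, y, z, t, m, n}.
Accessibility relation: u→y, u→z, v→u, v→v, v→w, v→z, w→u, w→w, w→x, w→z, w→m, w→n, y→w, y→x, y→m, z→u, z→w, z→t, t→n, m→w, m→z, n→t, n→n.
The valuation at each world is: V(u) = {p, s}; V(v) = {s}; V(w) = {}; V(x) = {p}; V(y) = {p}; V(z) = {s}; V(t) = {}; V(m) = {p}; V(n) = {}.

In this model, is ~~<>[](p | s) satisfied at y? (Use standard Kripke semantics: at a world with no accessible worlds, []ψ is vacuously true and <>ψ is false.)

Recall that []ψ holds at a world iff ψ holds at every accessible world, and <>ψ holds iff ψ holds at some accessible world.
At y: ~<>[](p | s) is false, so ~~<>[](p | s) is true.
  At y: <>[](p | s) is true, so ~<>[](p | s) is false.
    At y: <>[](p | s) requires [](p | s) at some successor in {w, x, m}.
      [](p | s) holds at x, so <>[](p | s) is true at y.

Yes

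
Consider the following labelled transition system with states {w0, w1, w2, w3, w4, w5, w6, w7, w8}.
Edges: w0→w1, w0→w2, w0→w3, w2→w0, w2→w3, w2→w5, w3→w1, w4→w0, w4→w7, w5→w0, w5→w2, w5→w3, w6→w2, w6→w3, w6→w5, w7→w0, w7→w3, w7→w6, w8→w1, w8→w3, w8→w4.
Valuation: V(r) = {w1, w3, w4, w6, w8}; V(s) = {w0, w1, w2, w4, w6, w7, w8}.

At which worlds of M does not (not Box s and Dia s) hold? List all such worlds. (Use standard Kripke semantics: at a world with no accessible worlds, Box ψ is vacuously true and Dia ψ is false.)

w1, w3, w4

Let φ = not (not Box s and Dia s). Evaluate φ at each world:
  w0 (successors {w1, w2, w3}): φ is false.
  w1 (successors ∅): φ is true.
  w2 (successors {w0, w3, w5}): φ is false.
  w3 (successors {w1}): φ is true.
  w4 (successors {w0, w7}): φ is true.
  w5 (successors {w0, w2, w3}): φ is false.
  w6 (successors {w2, w3, w5}): φ is false.
  w7 (successors {w0, w3, w6}): φ is false.
  w8 (successors {w1, w3, w4}): φ is false.
For instance, at w2:
  At w2: not Box s and Dia s is true, so not (not Box s and Dia s) is false.
    At w2: not Box s is true, Dia s is true, so not Box s and Dia s is true.
      At w2: Box s is false, so not Box s is true.
      At w2: Dia s requires s at some successor in {w0, w3, w5}.
        s holds at w0, so Dia s is true at w2.
Satisfying worlds: {w1, w3, w4}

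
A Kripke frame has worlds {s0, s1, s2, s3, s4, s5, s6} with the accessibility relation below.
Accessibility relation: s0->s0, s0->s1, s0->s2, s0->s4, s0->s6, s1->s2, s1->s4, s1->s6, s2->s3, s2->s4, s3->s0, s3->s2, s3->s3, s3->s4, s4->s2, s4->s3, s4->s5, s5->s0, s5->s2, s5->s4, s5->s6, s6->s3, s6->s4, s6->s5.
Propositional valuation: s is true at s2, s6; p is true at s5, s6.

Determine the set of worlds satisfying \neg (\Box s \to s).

Let φ = \neg (\Box s \to s). Evaluate φ at each world:
  s0 (successors {s0, s1, s2, s4, s6}): φ is false.
  s1 (successors {s2, s4, s6}): φ is false.
  s2 (successors {s3, s4}): φ is false.
  s3 (successors {s0, s2, s3, s4}): φ is false.
  s4 (successors {s2, s3, s5}): φ is false.
  s5 (successors {s0, s2, s4, s6}): φ is false.
  s6 (successors {s3, s4, s5}): φ is false.
For instance, at s4:
  At s4: \Box s \to s is true, so \neg (\Box s \to s) is false.
    At s4: \Box s is false, s is false, so \Box s \to s is true.
      At s4: \Box s requires s at every successor {s2, s3, s5}.
        s fails at s3, so \Box s is false at s4.
Satisfying worlds: none.

none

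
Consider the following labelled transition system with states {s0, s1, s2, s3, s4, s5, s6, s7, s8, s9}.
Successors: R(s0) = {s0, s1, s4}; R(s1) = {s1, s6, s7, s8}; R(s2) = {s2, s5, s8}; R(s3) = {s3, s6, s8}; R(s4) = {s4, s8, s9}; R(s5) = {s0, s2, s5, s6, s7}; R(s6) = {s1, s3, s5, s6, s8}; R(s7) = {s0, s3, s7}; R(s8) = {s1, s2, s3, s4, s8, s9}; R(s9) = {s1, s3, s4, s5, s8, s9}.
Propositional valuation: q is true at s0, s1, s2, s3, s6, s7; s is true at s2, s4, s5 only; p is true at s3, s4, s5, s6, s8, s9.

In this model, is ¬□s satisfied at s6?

At s6: □s is false, so ¬□s is true.
  At s6: □s requires s at every successor {s1, s3, s5, s6, s8}.
    s fails at s1, so □s is false at s6.

Yes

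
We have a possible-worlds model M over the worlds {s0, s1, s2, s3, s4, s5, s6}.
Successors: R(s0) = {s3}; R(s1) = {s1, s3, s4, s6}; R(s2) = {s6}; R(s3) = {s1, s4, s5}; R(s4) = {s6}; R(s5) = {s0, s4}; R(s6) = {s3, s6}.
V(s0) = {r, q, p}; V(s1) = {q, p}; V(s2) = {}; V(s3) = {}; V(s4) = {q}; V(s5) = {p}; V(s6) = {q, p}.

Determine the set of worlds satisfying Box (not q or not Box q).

s0, s2, s4, s6

Let φ = Box (not q or not Box q). Evaluate φ at each world:
  s0 (successors {s3}): φ is true.
  s1 (successors {s1, s3, s4, s6}): φ is false.
  s2 (successors {s6}): φ is true.
  s3 (successors {s1, s4, s5}): φ is false.
  s4 (successors {s6}): φ is true.
  s5 (successors {s0, s4}): φ is false.
  s6 (successors {s3, s6}): φ is true.
For instance, at s6:
  At s6: Box (not q or not Box q) requires not q or not Box q at every successor {s3, s6}.
      At s3: not q is true, not Box q is true, so not q or not Box q is true.
      At s6: not q is false, not Box q is true, so not q or not Box q is true.
  So Box (not q or not Box q) is true at s6.
Satisfying worlds: {s0, s2, s4, s6}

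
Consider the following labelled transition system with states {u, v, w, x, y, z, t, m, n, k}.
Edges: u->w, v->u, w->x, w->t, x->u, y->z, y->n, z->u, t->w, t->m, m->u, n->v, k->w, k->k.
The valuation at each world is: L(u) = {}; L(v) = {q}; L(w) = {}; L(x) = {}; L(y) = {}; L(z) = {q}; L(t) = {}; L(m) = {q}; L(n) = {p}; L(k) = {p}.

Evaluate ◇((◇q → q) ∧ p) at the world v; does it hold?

At v: ◇((◇q → q) ∧ p) requires (◇q → q) ∧ p at some successor in {u}.
  At u: (◇q → q) ∧ p is false.
So ◇((◇q → q) ∧ p) is false at v.

No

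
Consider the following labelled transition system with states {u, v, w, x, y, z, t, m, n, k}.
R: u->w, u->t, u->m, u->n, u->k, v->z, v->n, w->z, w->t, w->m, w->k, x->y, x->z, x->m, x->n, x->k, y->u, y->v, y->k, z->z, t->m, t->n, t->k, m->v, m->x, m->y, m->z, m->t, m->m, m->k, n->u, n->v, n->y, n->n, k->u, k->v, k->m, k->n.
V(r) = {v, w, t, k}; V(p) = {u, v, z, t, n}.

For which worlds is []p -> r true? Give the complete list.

Let φ = []p -> r. Evaluate φ at each world:
  u (successors {w, t, m, n, k}): φ is true.
  v (successors {z, n}): φ is true.
  w (successors {z, t, m, k}): φ is true.
  x (successors {y, z, m, n, k}): φ is true.
  y (successors {u, v, k}): φ is true.
  z (successors {z}): φ is false.
  t (successors {m, n, k}): φ is true.
  m (successors {v, x, y, z, t, m, k}): φ is true.
  n (successors {u, v, y, n}): φ is true.
  k (successors {u, v, m, n}): φ is true.
For instance, at n:
  At n: []p is false, r is false, so []p -> r is true.
    At n: []p requires p at every successor {u, v, y, n}.
      p fails at y, so []p is false at n.
Satisfying worlds: {u, v, w, x, y, t, m, n, k}

u, v, w, x, y, t, m, n, k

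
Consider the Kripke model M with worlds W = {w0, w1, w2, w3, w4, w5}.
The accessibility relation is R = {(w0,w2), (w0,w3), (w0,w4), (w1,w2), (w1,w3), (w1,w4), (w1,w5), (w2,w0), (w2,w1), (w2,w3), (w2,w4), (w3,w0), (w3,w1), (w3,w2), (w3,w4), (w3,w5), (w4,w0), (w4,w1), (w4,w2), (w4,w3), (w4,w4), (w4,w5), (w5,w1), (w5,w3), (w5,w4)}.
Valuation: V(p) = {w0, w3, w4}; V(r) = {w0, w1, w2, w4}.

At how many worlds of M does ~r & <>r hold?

2

Recall that <>ψ holds at a world iff ψ holds at some accessible world.
Let φ = ~r & <>r. Evaluate φ at each world:
  w0 (successors {w2, w3, w4}): φ is false.
  w1 (successors {w2, w3, w4, w5}): φ is false.
  w2 (successors {w0, w1, w3, w4}): φ is false.
  w3 (successors {w0, w1, w2, w4, w5}): φ is true.
  w4 (successors {w0, w1, w2, w3, w4, w5}): φ is false.
  w5 (successors {w1, w3, w4}): φ is true.
For instance, at w5:
  At w5: ~r is true, <>r is true, so ~r & <>r is true.
    At w5: <>r requires r at some successor in {w1, w3, w4}.
      r holds at w1, so <>r is true at w5.
Satisfying worlds: {w3, w5}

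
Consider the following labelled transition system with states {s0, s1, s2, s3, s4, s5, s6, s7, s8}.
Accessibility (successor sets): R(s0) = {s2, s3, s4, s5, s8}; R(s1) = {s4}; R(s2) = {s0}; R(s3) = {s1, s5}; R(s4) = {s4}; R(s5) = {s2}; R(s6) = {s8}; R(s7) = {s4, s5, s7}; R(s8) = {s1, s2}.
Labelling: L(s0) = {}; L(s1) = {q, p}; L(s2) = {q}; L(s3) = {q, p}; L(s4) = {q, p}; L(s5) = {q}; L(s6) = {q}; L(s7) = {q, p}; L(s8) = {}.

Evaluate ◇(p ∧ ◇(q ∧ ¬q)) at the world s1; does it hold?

No

Recall that ◇ψ holds at a world iff ψ holds at some accessible world.
At s1: ◇(p ∧ ◇(q ∧ ¬q)) requires p ∧ ◇(q ∧ ¬q) at some successor in {s4}.
  At s4: p ∧ ◇(q ∧ ¬q) is false.
So ◇(p ∧ ◇(q ∧ ¬q)) is false at s1.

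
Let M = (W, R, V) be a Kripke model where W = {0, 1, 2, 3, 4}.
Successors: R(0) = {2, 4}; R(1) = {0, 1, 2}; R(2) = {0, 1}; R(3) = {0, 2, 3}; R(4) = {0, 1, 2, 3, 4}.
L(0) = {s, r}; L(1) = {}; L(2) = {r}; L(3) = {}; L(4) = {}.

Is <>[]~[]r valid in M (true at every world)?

Recall that []ψ holds at a world iff ψ holds at every accessible world, and <>ψ holds iff ψ holds at some accessible world.
Let φ = <>[]~[]r. Evaluate φ at each world:
  0 (successors {2, 4}): φ is true.
  1 (successors {0, 1, 2}): φ is true.
  2 (successors {0, 1}): φ is true.
  3 (successors {0, 2, 3}): φ is true.
  4 (successors {0, 1, 2, 3, 4}): φ is true.
For instance, at 1:
  At 1: <>[]~[]r requires []~[]r at some successor in {0, 1, 2}.
    []~[]r holds at 0, so <>[]~[]r is true at 1.
      At 0: []~[]r requires ~[]r at every successor {2, 4}.
        At 2: ~[]r is true.
        At 4: ~[]r is true.
      So []~[]r is true at 0.

Yes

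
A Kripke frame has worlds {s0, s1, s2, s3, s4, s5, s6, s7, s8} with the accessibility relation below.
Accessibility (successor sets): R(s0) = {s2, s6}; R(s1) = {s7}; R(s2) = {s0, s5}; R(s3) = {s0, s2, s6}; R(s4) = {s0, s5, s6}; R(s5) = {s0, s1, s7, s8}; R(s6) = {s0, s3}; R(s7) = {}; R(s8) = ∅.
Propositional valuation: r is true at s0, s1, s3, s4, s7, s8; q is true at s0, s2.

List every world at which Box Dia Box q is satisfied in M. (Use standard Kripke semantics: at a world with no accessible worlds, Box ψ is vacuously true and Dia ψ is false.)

Let φ = Box Dia Box q. Evaluate φ at each world:
  s0 (successors {s2, s6}): φ is false.
  s1 (successors {s7}): φ is false.
  s2 (successors {s0, s5}): φ is false.
  s3 (successors {s0, s2, s6}): φ is false.
  s4 (successors {s0, s5, s6}): φ is false.
  s5 (successors {s0, s1, s7, s8}): φ is false.
  s6 (successors {s0, s3}): φ is false.
  s7 (successors ∅): φ is true.
  s8 (successors ∅): φ is true.
For instance, at s0:
  At s0: Box Dia Box q requires Dia Box q at every successor {s2, s6}.
    Dia Box q fails at s2, so Box Dia Box q is false at s0.
      At s2: Dia Box q requires Box q at some successor in {s0, s5}.
        At s0: Box q is false.
        At s5: Box q is false.
      So Dia Box q is false at s2.
Satisfying worlds: {s7, s8}

s7, s8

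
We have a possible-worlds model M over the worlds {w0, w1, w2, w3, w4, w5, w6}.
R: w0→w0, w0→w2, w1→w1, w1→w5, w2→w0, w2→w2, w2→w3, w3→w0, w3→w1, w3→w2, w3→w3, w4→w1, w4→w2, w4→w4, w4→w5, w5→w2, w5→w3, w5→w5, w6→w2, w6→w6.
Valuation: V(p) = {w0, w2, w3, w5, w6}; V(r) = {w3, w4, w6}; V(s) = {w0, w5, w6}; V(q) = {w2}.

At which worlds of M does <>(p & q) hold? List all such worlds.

Recall that <>ψ holds at a world iff ψ holds at some accessible world.
Let φ = <>(p & q). Evaluate φ at each world:
  w0 (successors {w0, w2}): φ is true.
  w1 (successors {w1, w5}): φ is false.
  w2 (successors {w0, w2, w3}): φ is true.
  w3 (successors {w0, w1, w2, w3}): φ is true.
  w4 (successors {w1, w2, w4, w5}): φ is true.
  w5 (successors {w2, w3, w5}): φ is true.
  w6 (successors {w2, w6}): φ is true.
For instance, at w4:
  At w4: <>(p & q) requires p & q at some successor in {w1, w2, w4, w5}.
    p & q holds at w2, so <>(p & q) is true at w4.
Satisfying worlds: {w0, w2, w3, w4, w5, w6}

w0, w2, w3, w4, w5, w6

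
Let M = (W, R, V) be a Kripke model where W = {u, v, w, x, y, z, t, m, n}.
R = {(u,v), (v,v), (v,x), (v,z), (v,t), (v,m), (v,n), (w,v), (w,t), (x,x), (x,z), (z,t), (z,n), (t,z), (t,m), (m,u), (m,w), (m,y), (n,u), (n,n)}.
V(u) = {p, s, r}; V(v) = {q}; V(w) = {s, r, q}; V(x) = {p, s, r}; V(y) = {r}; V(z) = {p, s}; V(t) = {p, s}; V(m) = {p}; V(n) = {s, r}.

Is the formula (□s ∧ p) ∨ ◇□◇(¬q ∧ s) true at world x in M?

At x: □s ∧ p is true, ◇□◇(¬q ∧ s) is true, so (□s ∧ p) ∨ ◇□◇(¬q ∧ s) is true.
  At x: □s is true, p is true, so □s ∧ p is true.
    At x: □s requires s at every successor {x, z}.
      At x: s is true.
      At z: s is true.
    So □s is true at x.
  At x: ◇□◇(¬q ∧ s) requires □◇(¬q ∧ s) at some successor in {x, z}.
    □◇(¬q ∧ s) holds at x, so ◇□◇(¬q ∧ s) is true at x.
      At x: □◇(¬q ∧ s) requires ◇(¬q ∧ s) at every successor {x, z}.
        At x: ◇(¬q ∧ s) is true.
        At z: ◇(¬q ∧ s) is true.
      So □◇(¬q ∧ s) is true at x.

Yes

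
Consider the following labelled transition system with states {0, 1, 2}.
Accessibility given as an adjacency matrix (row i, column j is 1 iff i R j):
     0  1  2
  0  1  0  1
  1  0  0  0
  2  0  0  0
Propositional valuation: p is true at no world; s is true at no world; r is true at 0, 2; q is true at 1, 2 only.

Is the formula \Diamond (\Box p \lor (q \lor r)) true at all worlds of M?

No

Let φ = \Diamond (\Box p \lor (q \lor r)). Evaluate φ at each world:
  0 (successors {0, 2}): φ is true.
  1 (successors ∅): φ is false.
  2 (successors ∅): φ is false.
Detail at 1 (counterexample):
  At 1: no accessible worlds, so \Diamond (\Box p \lor (q \lor r)) is false.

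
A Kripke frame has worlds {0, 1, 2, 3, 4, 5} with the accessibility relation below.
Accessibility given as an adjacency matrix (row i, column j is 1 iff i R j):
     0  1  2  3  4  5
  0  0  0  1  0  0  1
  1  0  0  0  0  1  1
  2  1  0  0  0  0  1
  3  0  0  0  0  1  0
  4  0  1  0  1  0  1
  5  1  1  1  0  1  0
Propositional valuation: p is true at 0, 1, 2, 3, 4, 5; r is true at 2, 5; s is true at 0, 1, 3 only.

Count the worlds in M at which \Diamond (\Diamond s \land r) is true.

Recall that \Diamond ψ holds at a world iff ψ holds at some accessible world.
Let φ = \Diamond (\Diamond s \land r). Evaluate φ at each world:
  0 (successors {2, 5}): φ is true.
  1 (successors {4, 5}): φ is true.
  2 (successors {0, 5}): φ is true.
  3 (successors {4}): φ is false.
  4 (successors {1, 3, 5}): φ is true.
  5 (successors {0, 1, 2, 4}): φ is true.
For instance, at 5:
  At 5: \Diamond (\Diamond s \land r) requires \Diamond s \land r at some successor in {0, 1, 2, 4}.
    \Diamond s \land r holds at 2, so \Diamond (\Diamond s \land r) is true at 5.
      At 2: \Diamond s is true, r is true, so \Diamond s \land r is true.
Satisfying worlds: {0, 1, 2, 4, 5}

5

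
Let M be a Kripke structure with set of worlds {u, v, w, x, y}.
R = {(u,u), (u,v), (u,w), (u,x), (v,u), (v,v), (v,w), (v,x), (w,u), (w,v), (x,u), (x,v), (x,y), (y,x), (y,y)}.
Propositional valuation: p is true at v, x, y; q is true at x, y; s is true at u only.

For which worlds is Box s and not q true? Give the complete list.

Recall that Box ψ holds at a world iff ψ holds at every accessible world, and Dia ψ holds iff ψ holds at some accessible world.
Let φ = Box s and not q. Evaluate φ at each world:
  u (successors {u, v, w, x}): φ is false.
  v (successors {u, v, w, x}): φ is false.
  w (successors {u, v}): φ is false.
  x (successors {u, v, y}): φ is false.
  y (successors {x, y}): φ is false.
For instance, at x:
  At x: Box s is false, not q is false, so Box s and not q is false.
    At x: Box s requires s at every successor {u, v, y}.
      s fails at v, so Box s is false at x.
Satisfying worlds: none.

none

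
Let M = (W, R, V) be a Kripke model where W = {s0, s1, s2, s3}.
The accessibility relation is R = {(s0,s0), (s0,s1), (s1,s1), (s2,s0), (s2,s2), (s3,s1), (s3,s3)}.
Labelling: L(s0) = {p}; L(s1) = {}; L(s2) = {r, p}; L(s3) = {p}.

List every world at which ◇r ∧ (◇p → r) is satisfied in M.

s2

Let φ = ◇r ∧ (◇p → r). Evaluate φ at each world:
  s0 (successors {s0, s1}): φ is false.
  s1 (successors {s1}): φ is false.
  s2 (successors {s0, s2}): φ is true.
  s3 (successors {s1, s3}): φ is false.
For instance, at s3:
  At s3: ◇r is false, ◇p → r is false, so ◇r ∧ (◇p → r) is false.
    At s3: ◇r requires r at some successor in {s1, s3}.
      At s1: r is false.
      At s3: r is false.
    So ◇r is false at s3.
    At s3: ◇p is true, r is false, so ◇p → r is false.
      At s3: ◇p requires p at some successor in {s1, s3}.
        p holds at s3, so ◇p is true at s3.
Satisfying worlds: {s2}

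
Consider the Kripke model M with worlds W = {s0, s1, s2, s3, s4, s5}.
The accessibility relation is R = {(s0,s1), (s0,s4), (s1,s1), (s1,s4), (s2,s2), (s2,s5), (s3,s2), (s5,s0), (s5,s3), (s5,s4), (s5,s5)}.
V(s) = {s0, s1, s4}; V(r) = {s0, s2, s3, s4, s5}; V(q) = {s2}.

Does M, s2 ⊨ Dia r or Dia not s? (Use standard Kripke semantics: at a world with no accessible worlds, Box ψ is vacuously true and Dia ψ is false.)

Yes

At s2: Dia r is true, Dia not s is true, so Dia r or Dia not s is true.
  At s2: Dia r requires r at some successor in {s2, s5}.
    r holds at s2, so Dia r is true at s2.
  At s2: Dia not s requires not s at some successor in {s2, s5}.
    not s holds at s2, so Dia not s is true at s2.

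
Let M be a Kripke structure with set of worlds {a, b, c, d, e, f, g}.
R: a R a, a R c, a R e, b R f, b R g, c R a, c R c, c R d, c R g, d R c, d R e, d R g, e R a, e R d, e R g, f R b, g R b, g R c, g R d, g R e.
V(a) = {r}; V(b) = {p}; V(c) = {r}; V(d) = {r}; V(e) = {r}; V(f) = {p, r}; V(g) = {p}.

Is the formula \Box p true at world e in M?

At e: \Box p requires p at every successor {a, d, g}.
  p fails at a, so \Box p is false at e.

No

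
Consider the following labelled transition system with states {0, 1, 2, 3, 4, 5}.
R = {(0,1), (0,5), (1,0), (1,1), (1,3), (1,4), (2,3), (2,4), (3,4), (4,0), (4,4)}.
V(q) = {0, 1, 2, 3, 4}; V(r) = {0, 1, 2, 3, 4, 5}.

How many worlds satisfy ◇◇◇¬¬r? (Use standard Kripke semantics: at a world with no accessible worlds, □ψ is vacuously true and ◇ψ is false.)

Let φ = ◇◇◇¬¬r. Evaluate φ at each world:
  0 (successors {1, 5}): φ is true.
  1 (successors {0, 1, 3, 4}): φ is true.
  2 (successors {3, 4}): φ is true.
  3 (successors {4}): φ is true.
  4 (successors {0, 4}): φ is true.
  5 (successors ∅): φ is false.
For instance, at 2:
  At 2: ◇◇◇¬¬r requires ◇◇¬¬r at some successor in {3, 4}.
    ◇◇¬¬r holds at 3, so ◇◇◇¬¬r is true at 2.
      At 3: ◇◇¬¬r requires ◇¬¬r at some successor in {4}.
        ◇¬¬r holds at 4, so ◇◇¬¬r is true at 3.
Satisfying worlds: {0, 1, 2, 3, 4}

5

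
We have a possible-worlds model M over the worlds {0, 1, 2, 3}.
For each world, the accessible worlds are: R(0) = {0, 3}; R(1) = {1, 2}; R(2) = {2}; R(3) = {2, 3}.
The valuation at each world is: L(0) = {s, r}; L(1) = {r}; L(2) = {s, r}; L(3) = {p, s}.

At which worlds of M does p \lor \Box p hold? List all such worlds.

3

Let φ = p \lor \Box p. Evaluate φ at each world:
  0 (successors {0, 3}): φ is false.
  1 (successors {1, 2}): φ is false.
  2 (successors {2}): φ is false.
  3 (successors {2, 3}): φ is true.
For instance, at 3:
  At 3: p is true, \Box p is false, so p \lor \Box p is true.
    At 3: \Box p requires p at every successor {2, 3}.
      p fails at 2, so \Box p is false at 3.
Satisfying worlds: {3}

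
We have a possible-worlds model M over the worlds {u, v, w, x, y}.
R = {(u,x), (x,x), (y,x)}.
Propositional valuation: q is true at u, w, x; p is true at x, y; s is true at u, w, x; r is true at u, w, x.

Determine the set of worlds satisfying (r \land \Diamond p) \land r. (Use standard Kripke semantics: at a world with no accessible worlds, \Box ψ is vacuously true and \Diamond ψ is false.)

Let φ = (r \land \Diamond p) \land r. Evaluate φ at each world:
  u (successors {x}): φ is true.
  v (successors ∅): φ is false.
  w (successors ∅): φ is false.
  x (successors {x}): φ is true.
  y (successors {x}): φ is false.
For instance, at u:
  At u: r \land \Diamond p is true, r is true, so (r \land \Diamond p) \land r is true.
    At u: r is true, \Diamond p is true, so r \land \Diamond p is true.
      At u: \Diamond p requires p at some successor in {x}.
        p holds at x, so \Diamond p is true at u.
Satisfying worlds: {u, x}

u, x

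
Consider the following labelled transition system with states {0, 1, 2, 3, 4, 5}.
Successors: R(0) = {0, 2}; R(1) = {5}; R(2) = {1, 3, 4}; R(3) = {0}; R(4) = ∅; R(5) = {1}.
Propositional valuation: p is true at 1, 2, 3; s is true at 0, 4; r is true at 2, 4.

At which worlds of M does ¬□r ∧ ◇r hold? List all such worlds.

Let φ = ¬□r ∧ ◇r. Evaluate φ at each world:
  0 (successors {0, 2}): φ is true.
  1 (successors {5}): φ is false.
  2 (successors {1, 3, 4}): φ is true.
  3 (successors {0}): φ is false.
  4 (successors ∅): φ is false.
  5 (successors {1}): φ is false.
For instance, at 3:
  At 3: ¬□r is true, ◇r is false, so ¬□r ∧ ◇r is false.
    At 3: □r is false, so ¬□r is true.
      At 3: □r requires r at every successor {0}.
        r fails at 0, so □r is false at 3.
    At 3: ◇r requires r at some successor in {0}.
      At 0: r is false.
    So ◇r is false at 3.
Satisfying worlds: {0, 2}

0, 2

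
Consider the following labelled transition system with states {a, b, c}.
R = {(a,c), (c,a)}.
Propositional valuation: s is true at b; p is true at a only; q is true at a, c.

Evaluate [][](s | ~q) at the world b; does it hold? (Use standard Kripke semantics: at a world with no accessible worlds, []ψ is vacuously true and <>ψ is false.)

Yes

At b: no accessible worlds, so [][](s | ~q) holds vacuously.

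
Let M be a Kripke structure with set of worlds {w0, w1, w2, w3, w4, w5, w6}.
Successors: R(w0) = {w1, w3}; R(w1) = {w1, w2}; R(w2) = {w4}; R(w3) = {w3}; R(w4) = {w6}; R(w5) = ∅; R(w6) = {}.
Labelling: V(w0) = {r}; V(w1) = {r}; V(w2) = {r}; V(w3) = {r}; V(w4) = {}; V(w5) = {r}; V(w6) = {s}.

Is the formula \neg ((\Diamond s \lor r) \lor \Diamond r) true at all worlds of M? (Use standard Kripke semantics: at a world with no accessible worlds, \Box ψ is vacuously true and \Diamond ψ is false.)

No

Let φ = \neg ((\Diamond s \lor r) \lor \Diamond r). Evaluate φ at each world:
  w0 (successors {w1, w3}): φ is false.
  w1 (successors {w1, w2}): φ is false.
  w2 (successors {w4}): φ is false.
  w3 (successors {w3}): φ is false.
  w4 (successors {w6}): φ is false.
  w5 (successors ∅): φ is false.
  w6 (successors ∅): φ is true.
Detail at w0 (counterexample):
  At w0: (\Diamond s \lor r) \lor \Diamond r is true, so \neg ((\Diamond s \lor r) \lor \Diamond r) is false.
    At w0: \Diamond s \lor r is true, \Diamond r is true, so (\Diamond s \lor r) \lor \Diamond r is true.
      At w0: \Diamond s is false, r is true, so \Diamond s \lor r is true.
      At w0: \Diamond r requires r at some successor in {w1, w3}.
        r holds at w1, so \Diamond r is true at w0.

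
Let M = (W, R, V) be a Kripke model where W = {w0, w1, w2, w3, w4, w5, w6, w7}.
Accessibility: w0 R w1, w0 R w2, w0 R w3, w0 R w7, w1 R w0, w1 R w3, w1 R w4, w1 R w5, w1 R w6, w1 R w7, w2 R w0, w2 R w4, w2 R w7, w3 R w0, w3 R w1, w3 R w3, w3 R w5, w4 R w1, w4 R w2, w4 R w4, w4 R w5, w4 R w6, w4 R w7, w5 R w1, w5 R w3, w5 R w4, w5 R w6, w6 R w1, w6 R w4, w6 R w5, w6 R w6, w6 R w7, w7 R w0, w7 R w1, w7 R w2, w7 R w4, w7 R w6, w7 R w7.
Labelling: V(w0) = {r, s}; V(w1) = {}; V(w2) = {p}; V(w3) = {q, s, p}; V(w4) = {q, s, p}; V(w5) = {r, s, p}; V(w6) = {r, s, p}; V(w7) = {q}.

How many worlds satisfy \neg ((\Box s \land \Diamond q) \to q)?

0

Let φ = \neg ((\Box s \land \Diamond q) \to q). Evaluate φ at each world:
  w0 (successors {w1, w2, w3, w7}): φ is false.
  w1 (successors {w0, w3, w4, w5, w6, w7}): φ is false.
  w2 (successors {w0, w4, w7}): φ is false.
  w3 (successors {w0, w1, w3, w5}): φ is false.
  w4 (successors {w1, w2, w4, w5, w6, w7}): φ is false.
  w5 (successors {w1, w3, w4, w6}): φ is false.
  w6 (successors {w1, w4, w5, w6, w7}): φ is false.
  w7 (successors {w0, w1, w2, w4, w6, w7}): φ is false.
For instance, at w6:
  At w6: (\Box s \land \Diamond q) \to q is true, so \neg ((\Box s \land \Diamond q) \to q) is false.
    At w6: \Box s \land \Diamond q is false, q is false, so (\Box s \land \Diamond q) \to q is true.
      At w6: \Box s is false, \Diamond q is true, so \Box s \land \Diamond q is false.
Satisfying worlds: none.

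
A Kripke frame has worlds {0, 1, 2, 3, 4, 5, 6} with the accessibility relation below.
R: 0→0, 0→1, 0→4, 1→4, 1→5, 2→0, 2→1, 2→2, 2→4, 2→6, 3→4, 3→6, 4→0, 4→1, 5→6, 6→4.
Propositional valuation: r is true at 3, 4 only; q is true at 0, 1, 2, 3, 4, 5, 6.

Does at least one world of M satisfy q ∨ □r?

Yes

Let φ = q ∨ □r. Evaluate φ at each world:
  0 (successors {0, 1, 4}): φ is true.
  1 (successors {4, 5}): φ is true.
  2 (successors {0, 1, 2, 4, 6}): φ is true.
  3 (successors {4, 6}): φ is true.
  4 (successors {0, 1}): φ is true.
  5 (successors {6}): φ is true.
  6 (successors {4}): φ is true.
Detail at 0 (witness):
  At 0: q is true, □r is false, so q ∨ □r is true.
    At 0: □r requires r at every successor {0, 1, 4}.
      r fails at 0, so □r is false at 0.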